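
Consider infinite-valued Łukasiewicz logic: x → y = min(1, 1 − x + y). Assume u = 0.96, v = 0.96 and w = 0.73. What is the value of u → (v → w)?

v → w = min(1, 1 − 0.96 + 0.73) = min(1, 0.77) = 0.77
u → (v → w) = min(1, 1 − 0.96 + 0.77) = min(1, 0.81) = 0.81

0.81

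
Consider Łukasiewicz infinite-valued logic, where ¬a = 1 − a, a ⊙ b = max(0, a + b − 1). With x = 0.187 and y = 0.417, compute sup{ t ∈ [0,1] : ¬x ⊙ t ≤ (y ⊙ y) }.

0.187

¬x = 1 − 0.187 = 0.813
So the left factor is ¬x = 0.813.
y ⊙ y = max(0, 0.417 + 0.417 − 1) = max(0, -0.166) = 0.000
So the right-hand bound is y ⊙ y = 0.000.
The residuum of the Łukasiewicz t-norm gives the supremum: min(1, 1 − 0.813 + 0.000).
1 − 0.813 + 0.000 = 0.187, so t = min(1, 0.187) = 0.187.
Check: 0.813 ⊙ 0.187 = max(0, 0.000) = 0.000 ≤ 0.000.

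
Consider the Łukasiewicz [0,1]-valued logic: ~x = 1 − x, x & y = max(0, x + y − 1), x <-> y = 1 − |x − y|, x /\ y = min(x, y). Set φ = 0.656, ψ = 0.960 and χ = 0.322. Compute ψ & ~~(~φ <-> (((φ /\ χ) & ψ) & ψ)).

0.858

~φ = 1 − 0.656 = 0.344
φ /\ χ = min(0.656, 0.322) = 0.322
(φ /\ χ) & ψ = max(0, 0.322 + 0.960 − 1) = max(0, 0.282) = 0.282
((φ /\ χ) & ψ) & ψ = max(0, 0.282 + 0.960 − 1) = max(0, 0.242) = 0.242
~φ <-> (((φ /\ χ) & ψ) & ψ) = 1 − |0.344 − 0.242| = 1 − 0.102 = 0.898
~(~φ <-> (((φ /\ χ) & ψ) & ψ)) = 1 − 0.898 = 0.102
~~(~φ <-> (((φ /\ χ) & ψ) & ψ)) = 1 − 0.102 = 0.898
ψ & ~~(~φ <-> (((φ /\ χ) & ψ) & ψ)) = max(0, 0.960 + 0.898 − 1) = max(0, 0.858) = 0.858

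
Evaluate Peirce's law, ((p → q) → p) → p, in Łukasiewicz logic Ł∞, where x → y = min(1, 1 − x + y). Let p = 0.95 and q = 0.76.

0.95

p → q = min(1, 1 − 0.95 + 0.76) = min(1, 0.81) = 0.81
(p → q) → p = min(1, 1 − 0.81 + 0.95) = min(1, 1.14) = 1.00
((p → q) → p) → p = min(1, 1 − 1.00 + 0.95) = min(1, 0.95) = 0.95
(The value 0.95 < 1 shows this instance is not satisfied; not a Ł∞-tautology in general.)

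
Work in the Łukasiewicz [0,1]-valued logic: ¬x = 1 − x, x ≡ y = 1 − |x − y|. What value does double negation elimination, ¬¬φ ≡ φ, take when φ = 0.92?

¬φ = 1 − 0.92 = 0.08
¬¬φ = 1 − 0.08 = 0.92
¬¬φ ≡ φ = 1 − |0.92 − 0.92| = 1 − 0.00 = 1.00
(As expected: always 1 in Ł∞ since negation is involutive.)

1.00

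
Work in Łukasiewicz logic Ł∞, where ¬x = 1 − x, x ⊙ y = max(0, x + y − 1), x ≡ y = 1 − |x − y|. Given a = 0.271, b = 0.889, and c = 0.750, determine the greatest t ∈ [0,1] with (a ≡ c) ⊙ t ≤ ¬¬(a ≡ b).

0.861

a ≡ c = 1 − |0.271 − 0.750| = 1 − 0.479 = 0.521
So the left factor is a ≡ c = 0.521.
a ≡ b = 1 − |0.271 − 0.889| = 1 − 0.618 = 0.382
¬(a ≡ b) = 1 − 0.382 = 0.618
¬¬(a ≡ b) = 1 − 0.618 = 0.382
So the right-hand bound is ¬¬(a ≡ b) = 0.382.
The residuum of the Łukasiewicz t-norm gives the supremum: min(1, 1 − 0.521 + 0.382).
1 − 0.521 + 0.382 = 0.861, so t = min(1, 0.861) = 0.861.
Check: 0.521 ⊙ 0.861 = max(0, 0.382) = 0.382 ≤ 0.382.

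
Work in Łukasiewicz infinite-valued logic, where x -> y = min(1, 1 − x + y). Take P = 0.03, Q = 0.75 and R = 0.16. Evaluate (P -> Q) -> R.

P -> Q = min(1, 1 − 0.03 + 0.75) = min(1, 1.72) = 1.00
(P -> Q) -> R = min(1, 1 − 1.00 + 0.16) = min(1, 0.16) = 0.16

0.16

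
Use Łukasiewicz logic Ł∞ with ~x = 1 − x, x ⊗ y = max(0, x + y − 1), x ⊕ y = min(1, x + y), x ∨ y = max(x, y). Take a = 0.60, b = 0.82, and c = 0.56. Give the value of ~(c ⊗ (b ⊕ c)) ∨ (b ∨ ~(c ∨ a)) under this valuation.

b ⊕ c = min(1, 0.82 + 0.56) = min(1, 1.38) = 1.00
c ⊗ (b ⊕ c) = max(0, 0.56 + 1.00 − 1) = max(0, 0.56) = 0.56
~(c ⊗ (b ⊕ c)) = 1 − 0.56 = 0.44
c ∨ a = max(0.56, 0.60) = 0.60
~(c ∨ a) = 1 − 0.60 = 0.40
b ∨ ~(c ∨ a) = max(0.82, 0.40) = 0.82
~(c ⊗ (b ⊕ c)) ∨ (b ∨ ~(c ∨ a)) = max(0.44, 0.82) = 0.82

0.82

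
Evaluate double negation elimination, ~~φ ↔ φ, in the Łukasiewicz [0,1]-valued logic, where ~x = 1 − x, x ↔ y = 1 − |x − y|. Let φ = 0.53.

~φ = 1 − 0.53 = 0.47
~~φ = 1 − 0.47 = 0.53
~~φ ↔ φ = 1 − |0.53 − 0.53| = 1 − 0.00 = 1.00
(As expected: always 1 in Ł∞ since negation is involutive.)

1.00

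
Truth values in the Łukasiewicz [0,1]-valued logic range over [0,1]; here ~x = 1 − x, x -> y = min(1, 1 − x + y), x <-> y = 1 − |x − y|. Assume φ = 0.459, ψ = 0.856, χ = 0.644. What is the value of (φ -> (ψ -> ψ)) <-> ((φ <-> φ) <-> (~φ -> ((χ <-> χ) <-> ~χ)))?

ψ -> ψ = min(1, 1 − 0.856 + 0.856) = min(1, 1.000) = 1.000
φ -> (ψ -> ψ) = min(1, 1 − 0.459 + 1.000) = min(1, 1.541) = 1.000
φ <-> φ = 1 − |0.459 − 0.459| = 1 − 0.000 = 1.000
~φ = 1 − 0.459 = 0.541
χ <-> χ = 1 − |0.644 − 0.644| = 1 − 0.000 = 1.000
~χ = 1 − 0.644 = 0.356
(χ <-> χ) <-> ~χ = 1 − |1.000 − 0.356| = 1 − 0.644 = 0.356
~φ -> ((χ <-> χ) <-> ~χ) = min(1, 1 − 0.541 + 0.356) = min(1, 0.815) = 0.815
(φ <-> φ) <-> (~φ -> ((χ <-> χ) <-> ~χ)) = 1 − |1.000 − 0.815| = 1 − 0.185 = 0.815
(φ -> (ψ -> ψ)) <-> ((φ <-> φ) <-> (~φ -> ((χ <-> χ) <-> ~χ))) = 1 − |1.000 − 0.815| = 1 − 0.185 = 0.815

0.815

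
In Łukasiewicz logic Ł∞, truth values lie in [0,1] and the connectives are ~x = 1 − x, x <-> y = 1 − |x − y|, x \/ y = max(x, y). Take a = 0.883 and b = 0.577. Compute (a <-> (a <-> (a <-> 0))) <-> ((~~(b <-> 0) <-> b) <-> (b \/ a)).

a <-> 0 = 1 − |0.883 − 0.000| = 1 − 0.883 = 0.117
a <-> (a <-> 0) = 1 − |0.883 − 0.117| = 1 − 0.766 = 0.234
a <-> (a <-> (a <-> 0)) = 1 − |0.883 − 0.234| = 1 − 0.649 = 0.351
b <-> 0 = 1 − |0.577 − 0.000| = 1 − 0.577 = 0.423
~(b <-> 0) = 1 − 0.423 = 0.577
~~(b <-> 0) = 1 − 0.577 = 0.423
~~(b <-> 0) <-> b = 1 − |0.423 − 0.577| = 1 − 0.154 = 0.846
b \/ a = max(0.577, 0.883) = 0.883
(~~(b <-> 0) <-> b) <-> (b \/ a) = 1 − |0.846 − 0.883| = 1 − 0.037 = 0.963
(a <-> (a <-> (a <-> 0))) <-> ((~~(b <-> 0) <-> b) <-> (b \/ a)) = 1 − |0.351 − 0.963| = 1 − 0.612 = 0.388

0.388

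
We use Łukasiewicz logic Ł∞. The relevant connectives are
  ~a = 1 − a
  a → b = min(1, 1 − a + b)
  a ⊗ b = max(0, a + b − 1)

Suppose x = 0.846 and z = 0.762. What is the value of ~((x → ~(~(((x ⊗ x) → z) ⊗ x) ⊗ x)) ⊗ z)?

0.238

x ⊗ x = max(0, 0.846 + 0.846 − 1) = max(0, 0.692) = 0.692
(x ⊗ x) → z = min(1, 1 − 0.692 + 0.762) = min(1, 1.070) = 1.000
((x ⊗ x) → z) ⊗ x = max(0, 1.000 + 0.846 − 1) = max(0, 0.846) = 0.846
~(((x ⊗ x) → z) ⊗ x) = 1 − 0.846 = 0.154
~(((x ⊗ x) → z) ⊗ x) ⊗ x = max(0, 0.154 + 0.846 − 1) = max(0, 0.000) = 0.000
~(~(((x ⊗ x) → z) ⊗ x) ⊗ x) = 1 − 0.000 = 1.000
x → ~(~(((x ⊗ x) → z) ⊗ x) ⊗ x) = min(1, 1 − 0.846 + 1.000) = min(1, 1.154) = 1.000
(x → ~(~(((x ⊗ x) → z) ⊗ x) ⊗ x)) ⊗ z = max(0, 1.000 + 0.762 − 1) = max(0, 0.762) = 0.762
~((x → ~(~(((x ⊗ x) → z) ⊗ x) ⊗ x)) ⊗ z) = 1 − 0.762 = 0.238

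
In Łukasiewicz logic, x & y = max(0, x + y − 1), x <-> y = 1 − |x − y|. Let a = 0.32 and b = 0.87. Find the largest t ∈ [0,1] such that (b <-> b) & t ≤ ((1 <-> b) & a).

b <-> b = 1 − |0.87 − 0.87| = 1 − 0.00 = 1.00
So the left factor is b <-> b = 1.00.
1 <-> b = 1 − |1.00 − 0.87| = 1 − 0.13 = 0.87
(1 <-> b) & a = max(0, 0.87 + 0.32 − 1) = max(0, 0.19) = 0.19
So the right-hand bound is (1 <-> b) & a = 0.19.
The residuum of the Łukasiewicz t-norm gives the supremum: min(1, 1 − 1.00 + 0.19).
1 − 1.00 + 0.19 = 0.19, so t = min(1, 0.19) = 0.19.
Check: 1.00 & 0.19 = max(0, 0.19) = 0.19 ≤ 0.19.

0.19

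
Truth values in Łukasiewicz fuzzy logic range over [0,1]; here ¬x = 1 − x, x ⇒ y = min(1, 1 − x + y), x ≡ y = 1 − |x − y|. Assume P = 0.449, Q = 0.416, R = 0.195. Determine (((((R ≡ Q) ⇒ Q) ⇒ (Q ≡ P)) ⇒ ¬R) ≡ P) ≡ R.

0.551

R ≡ Q = 1 − |0.195 − 0.416| = 1 − 0.221 = 0.779
(R ≡ Q) ⇒ Q = min(1, 1 − 0.779 + 0.416) = min(1, 0.637) = 0.637
Q ≡ P = 1 − |0.416 − 0.449| = 1 − 0.033 = 0.967
((R ≡ Q) ⇒ Q) ⇒ (Q ≡ P) = min(1, 1 − 0.637 + 0.967) = min(1, 1.330) = 1.000
¬R = 1 − 0.195 = 0.805
(((R ≡ Q) ⇒ Q) ⇒ (Q ≡ P)) ⇒ ¬R = min(1, 1 − 1.000 + 0.805) = min(1, 0.805) = 0.805
((((R ≡ Q) ⇒ Q) ⇒ (Q ≡ P)) ⇒ ¬R) ≡ P = 1 − |0.805 − 0.449| = 1 − 0.356 = 0.644
(((((R ≡ Q) ⇒ Q) ⇒ (Q ≡ P)) ⇒ ¬R) ≡ P) ≡ R = 1 − |0.644 − 0.195| = 1 − 0.449 = 0.551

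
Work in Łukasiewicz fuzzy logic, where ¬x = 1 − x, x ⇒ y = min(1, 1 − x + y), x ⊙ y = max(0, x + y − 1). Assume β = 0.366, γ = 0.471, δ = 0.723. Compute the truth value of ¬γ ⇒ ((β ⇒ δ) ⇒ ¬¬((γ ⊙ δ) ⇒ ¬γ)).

¬γ = 1 − 0.471 = 0.529
β ⇒ δ = min(1, 1 − 0.366 + 0.723) = min(1, 1.357) = 1.000
γ ⊙ δ = max(0, 0.471 + 0.723 − 1) = max(0, 0.194) = 0.194
(γ ⊙ δ) ⇒ ¬γ = min(1, 1 − 0.194 + 0.529) = min(1, 1.335) = 1.000
¬((γ ⊙ δ) ⇒ ¬γ) = 1 − 1.000 = 0.000
¬¬((γ ⊙ δ) ⇒ ¬γ) = 1 − 0.000 = 1.000
(β ⇒ δ) ⇒ ¬¬((γ ⊙ δ) ⇒ ¬γ) = min(1, 1 − 1.000 + 1.000) = min(1, 1.000) = 1.000
¬γ ⇒ ((β ⇒ δ) ⇒ ¬¬((γ ⊙ δ) ⇒ ¬γ)) = min(1, 1 − 0.529 + 1.000) = min(1, 1.471) = 1.000

1.000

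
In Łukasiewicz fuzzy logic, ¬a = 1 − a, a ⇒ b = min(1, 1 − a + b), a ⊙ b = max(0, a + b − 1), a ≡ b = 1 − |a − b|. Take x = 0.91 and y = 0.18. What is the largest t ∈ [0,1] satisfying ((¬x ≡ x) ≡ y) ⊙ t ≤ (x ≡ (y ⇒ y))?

¬x = 1 − 0.91 = 0.09
¬x ≡ x = 1 − |0.09 − 0.91| = 1 − 0.82 = 0.18
(¬x ≡ x) ≡ y = 1 − |0.18 − 0.18| = 1 − 0.00 = 1.00
So the left factor is (¬x ≡ x) ≡ y = 1.00.
y ⇒ y = min(1, 1 − 0.18 + 0.18) = min(1, 1.00) = 1.00
x ≡ (y ⇒ y) = 1 − |0.91 − 1.00| = 1 − 0.09 = 0.91
So the right-hand bound is x ≡ (y ⇒ y) = 0.91.
The residuum of the Łukasiewicz t-norm gives the supremum: min(1, 1 − 1.00 + 0.91).
1 − 1.00 + 0.91 = 0.91, so t = min(1, 0.91) = 0.91.
Check: 1.00 ⊙ 0.91 = max(0, 0.91) = 0.91 ≤ 0.91.

0.91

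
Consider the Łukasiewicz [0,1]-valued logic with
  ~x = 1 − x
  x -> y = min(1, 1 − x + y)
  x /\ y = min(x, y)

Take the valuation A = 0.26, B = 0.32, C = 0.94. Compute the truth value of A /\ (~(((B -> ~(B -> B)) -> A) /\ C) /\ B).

0.26

B -> B = min(1, 1 − 0.32 + 0.32) = min(1, 1.00) = 1.00
~(B -> B) = 1 − 1.00 = 0.00
B -> ~(B -> B) = min(1, 1 − 0.32 + 0.00) = min(1, 0.68) = 0.68
(B -> ~(B -> B)) -> A = min(1, 1 − 0.68 + 0.26) = min(1, 0.58) = 0.58
((B -> ~(B -> B)) -> A) /\ C = min(0.58, 0.94) = 0.58
~(((B -> ~(B -> B)) -> A) /\ C) = 1 − 0.58 = 0.42
~(((B -> ~(B -> B)) -> A) /\ C) /\ B = min(0.42, 0.32) = 0.32
A /\ (~(((B -> ~(B -> B)) -> A) /\ C) /\ B) = min(0.26, 0.32) = 0.26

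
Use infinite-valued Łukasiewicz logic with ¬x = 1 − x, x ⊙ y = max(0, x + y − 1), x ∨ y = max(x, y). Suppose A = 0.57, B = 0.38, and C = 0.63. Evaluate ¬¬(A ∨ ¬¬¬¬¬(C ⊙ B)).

0.99

C ⊙ B = max(0, 0.63 + 0.38 − 1) = max(0, 0.01) = 0.01
¬(C ⊙ B) = 1 − 0.01 = 0.99
¬¬(C ⊙ B) = 1 − 0.99 = 0.01
¬¬¬(C ⊙ B) = 1 − 0.01 = 0.99
¬¬¬¬(C ⊙ B) = 1 − 0.99 = 0.01
¬¬¬¬¬(C ⊙ B) = 1 − 0.01 = 0.99
A ∨ ¬¬¬¬¬(C ⊙ B) = max(0.57, 0.99) = 0.99
¬(A ∨ ¬¬¬¬¬(C ⊙ B)) = 1 − 0.99 = 0.01
¬¬(A ∨ ¬¬¬¬¬(C ⊙ B)) = 1 − 0.01 = 0.99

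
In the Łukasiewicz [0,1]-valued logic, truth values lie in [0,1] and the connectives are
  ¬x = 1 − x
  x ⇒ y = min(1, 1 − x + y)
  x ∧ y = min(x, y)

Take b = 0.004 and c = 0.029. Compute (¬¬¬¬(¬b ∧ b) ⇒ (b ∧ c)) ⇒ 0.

¬b = 1 − 0.004 = 0.996
¬b ∧ b = min(0.996, 0.004) = 0.004
¬(¬b ∧ b) = 1 − 0.004 = 0.996
¬¬(¬b ∧ b) = 1 − 0.996 = 0.004
¬¬¬(¬b ∧ b) = 1 − 0.004 = 0.996
¬¬¬¬(¬b ∧ b) = 1 − 0.996 = 0.004
b ∧ c = min(0.004, 0.029) = 0.004
¬¬¬¬(¬b ∧ b) ⇒ (b ∧ c) = min(1, 1 − 0.004 + 0.004) = min(1, 1.000) = 1.000
(¬¬¬¬(¬b ∧ b) ⇒ (b ∧ c)) ⇒ 0 = min(1, 1 − 1.000 + 0.000) = min(1, 0.000) = 0.000

0.000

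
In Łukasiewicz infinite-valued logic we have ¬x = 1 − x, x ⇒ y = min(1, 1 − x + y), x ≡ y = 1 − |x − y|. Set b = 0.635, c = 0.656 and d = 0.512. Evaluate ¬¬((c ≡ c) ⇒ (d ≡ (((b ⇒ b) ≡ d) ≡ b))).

c ≡ c = 1 − |0.656 − 0.656| = 1 − 0.000 = 1.000
b ⇒ b = min(1, 1 − 0.635 + 0.635) = min(1, 1.000) = 1.000
(b ⇒ b) ≡ d = 1 − |1.000 − 0.512| = 1 − 0.488 = 0.512
((b ⇒ b) ≡ d) ≡ b = 1 − |0.512 − 0.635| = 1 − 0.123 = 0.877
d ≡ (((b ⇒ b) ≡ d) ≡ b) = 1 − |0.512 − 0.877| = 1 − 0.365 = 0.635
(c ≡ c) ⇒ (d ≡ (((b ⇒ b) ≡ d) ≡ b)) = min(1, 1 − 1.000 + 0.635) = min(1, 0.635) = 0.635
¬((c ≡ c) ⇒ (d ≡ (((b ⇒ b) ≡ d) ≡ b))) = 1 − 0.635 = 0.365
¬¬((c ≡ c) ⇒ (d ≡ (((b ⇒ b) ≡ d) ≡ b))) = 1 − 0.365 = 0.635

0.635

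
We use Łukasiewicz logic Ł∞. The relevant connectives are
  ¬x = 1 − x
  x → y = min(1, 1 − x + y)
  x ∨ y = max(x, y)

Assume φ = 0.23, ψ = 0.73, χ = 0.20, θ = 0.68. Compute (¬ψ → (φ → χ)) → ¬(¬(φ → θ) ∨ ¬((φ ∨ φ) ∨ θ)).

¬ψ = 1 − 0.73 = 0.27
φ → χ = min(1, 1 − 0.23 + 0.20) = min(1, 0.97) = 0.97
¬ψ → (φ → χ) = min(1, 1 − 0.27 + 0.97) = min(1, 1.70) = 1.00
φ → θ = min(1, 1 − 0.23 + 0.68) = min(1, 1.45) = 1.00
¬(φ → θ) = 1 − 1.00 = 0.00
φ ∨ φ = max(0.23, 0.23) = 0.23
(φ ∨ φ) ∨ θ = max(0.23, 0.68) = 0.68
¬((φ ∨ φ) ∨ θ) = 1 − 0.68 = 0.32
¬(φ → θ) ∨ ¬((φ ∨ φ) ∨ θ) = max(0.00, 0.32) = 0.32
¬(¬(φ → θ) ∨ ¬((φ ∨ φ) ∨ θ)) = 1 − 0.32 = 0.68
(¬ψ → (φ → χ)) → ¬(¬(φ → θ) ∨ ¬((φ ∨ φ) ∨ θ)) = min(1, 1 − 1.00 + 0.68) = min(1, 0.68) = 0.68

0.68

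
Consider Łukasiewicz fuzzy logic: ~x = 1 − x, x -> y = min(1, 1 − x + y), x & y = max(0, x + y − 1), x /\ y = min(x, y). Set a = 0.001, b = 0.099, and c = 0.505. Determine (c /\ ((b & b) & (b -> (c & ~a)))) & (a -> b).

b & b = max(0, 0.099 + 0.099 − 1) = max(0, -0.802) = 0.000
~a = 1 − 0.001 = 0.999
c & ~a = max(0, 0.505 + 0.999 − 1) = max(0, 0.504) = 0.504
b -> (c & ~a) = min(1, 1 − 0.099 + 0.504) = min(1, 1.405) = 1.000
(b & b) & (b -> (c & ~a)) = max(0, 0.000 + 1.000 − 1) = max(0, 0.000) = 0.000
c /\ ((b & b) & (b -> (c & ~a))) = min(0.505, 0.000) = 0.000
a -> b = min(1, 1 − 0.001 + 0.099) = min(1, 1.098) = 1.000
(c /\ ((b & b) & (b -> (c & ~a)))) & (a -> b) = max(0, 0.000 + 1.000 − 1) = max(0, 0.000) = 0.000

0.000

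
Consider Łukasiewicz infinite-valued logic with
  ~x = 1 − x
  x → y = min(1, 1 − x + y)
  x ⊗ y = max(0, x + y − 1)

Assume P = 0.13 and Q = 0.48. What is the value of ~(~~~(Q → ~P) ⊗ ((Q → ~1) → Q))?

~P = 1 − 0.13 = 0.87
Q → ~P = min(1, 1 − 0.48 + 0.87) = min(1, 1.39) = 1.00
~(Q → ~P) = 1 − 1.00 = 0.00
~~(Q → ~P) = 1 − 0.00 = 1.00
~~~(Q → ~P) = 1 − 1.00 = 0.00
~1 = 1 − 1.00 = 0.00
Q → ~1 = min(1, 1 − 0.48 + 0.00) = min(1, 0.52) = 0.52
(Q → ~1) → Q = min(1, 1 − 0.52 + 0.48) = min(1, 0.96) = 0.96
~~~(Q → ~P) ⊗ ((Q → ~1) → Q) = max(0, 0.00 + 0.96 − 1) = max(0, -0.04) = 0.00
~(~~~(Q → ~P) ⊗ ((Q → ~1) → Q)) = 1 − 0.00 = 1.00

1.00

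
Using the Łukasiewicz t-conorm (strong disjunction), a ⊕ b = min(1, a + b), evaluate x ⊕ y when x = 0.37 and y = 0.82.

x ⊕ y = min(1, 0.37 + 0.82) = min(1, 1.19) = 1.00
For comparison, the Gödel t-conorm max(a, b) would give 0.82.

1.00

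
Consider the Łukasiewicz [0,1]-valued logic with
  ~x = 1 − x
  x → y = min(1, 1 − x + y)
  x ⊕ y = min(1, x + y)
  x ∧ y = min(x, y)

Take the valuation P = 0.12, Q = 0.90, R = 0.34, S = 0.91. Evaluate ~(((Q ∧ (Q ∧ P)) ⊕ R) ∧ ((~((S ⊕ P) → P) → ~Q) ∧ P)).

0.88

Q ∧ P = min(0.90, 0.12) = 0.12
Q ∧ (Q ∧ P) = min(0.90, 0.12) = 0.12
(Q ∧ (Q ∧ P)) ⊕ R = min(1, 0.12 + 0.34) = min(1, 0.46) = 0.46
S ⊕ P = min(1, 0.91 + 0.12) = min(1, 1.03) = 1.00
(S ⊕ P) → P = min(1, 1 − 1.00 + 0.12) = min(1, 0.12) = 0.12
~((S ⊕ P) → P) = 1 − 0.12 = 0.88
~Q = 1 − 0.90 = 0.10
~((S ⊕ P) → P) → ~Q = min(1, 1 − 0.88 + 0.10) = min(1, 0.22) = 0.22
(~((S ⊕ P) → P) → ~Q) ∧ P = min(0.22, 0.12) = 0.12
((Q ∧ (Q ∧ P)) ⊕ R) ∧ ((~((S ⊕ P) → P) → ~Q) ∧ P) = min(0.46, 0.12) = 0.12
~(((Q ∧ (Q ∧ P)) ⊕ R) ∧ ((~((S ⊕ P) → P) → ~Q) ∧ P)) = 1 − 0.12 = 0.88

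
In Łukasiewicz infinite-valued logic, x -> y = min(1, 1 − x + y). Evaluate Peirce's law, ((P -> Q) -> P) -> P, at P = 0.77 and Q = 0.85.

P -> Q = min(1, 1 − 0.77 + 0.85) = min(1, 1.08) = 1.00
(P -> Q) -> P = min(1, 1 − 1.00 + 0.77) = min(1, 0.77) = 0.77
((P -> Q) -> P) -> P = min(1, 1 − 0.77 + 0.77) = min(1, 1.00) = 1.00

1.00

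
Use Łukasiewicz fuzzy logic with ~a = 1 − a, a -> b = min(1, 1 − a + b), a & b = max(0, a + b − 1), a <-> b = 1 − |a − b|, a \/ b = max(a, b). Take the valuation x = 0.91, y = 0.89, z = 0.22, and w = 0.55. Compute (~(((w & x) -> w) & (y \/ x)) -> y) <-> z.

w & x = max(0, 0.55 + 0.91 − 1) = max(0, 0.46) = 0.46
(w & x) -> w = min(1, 1 − 0.46 + 0.55) = min(1, 1.09) = 1.00
y \/ x = max(0.89, 0.91) = 0.91
((w & x) -> w) & (y \/ x) = max(0, 1.00 + 0.91 − 1) = max(0, 0.91) = 0.91
~(((w & x) -> w) & (y \/ x)) = 1 − 0.91 = 0.09
~(((w & x) -> w) & (y \/ x)) -> y = min(1, 1 − 0.09 + 0.89) = min(1, 1.80) = 1.00
(~(((w & x) -> w) & (y \/ x)) -> y) <-> z = 1 − |1.00 − 0.22| = 1 − 0.78 = 0.22

0.22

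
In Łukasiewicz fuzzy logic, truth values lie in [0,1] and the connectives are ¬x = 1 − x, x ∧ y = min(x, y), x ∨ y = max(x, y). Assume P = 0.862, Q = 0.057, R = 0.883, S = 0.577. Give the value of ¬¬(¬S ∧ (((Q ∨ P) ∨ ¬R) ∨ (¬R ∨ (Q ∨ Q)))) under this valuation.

0.423

¬S = 1 − 0.577 = 0.423
Q ∨ P = max(0.057, 0.862) = 0.862
¬R = 1 − 0.883 = 0.117
(Q ∨ P) ∨ ¬R = max(0.862, 0.117) = 0.862
Q ∨ Q = max(0.057, 0.057) = 0.057
¬R ∨ (Q ∨ Q) = max(0.117, 0.057) = 0.117
((Q ∨ P) ∨ ¬R) ∨ (¬R ∨ (Q ∨ Q)) = max(0.862, 0.117) = 0.862
¬S ∧ (((Q ∨ P) ∨ ¬R) ∨ (¬R ∨ (Q ∨ Q))) = min(0.423, 0.862) = 0.423
¬(¬S ∧ (((Q ∨ P) ∨ ¬R) ∨ (¬R ∨ (Q ∨ Q)))) = 1 − 0.423 = 0.577
¬¬(¬S ∧ (((Q ∨ P) ∨ ¬R) ∨ (¬R ∨ (Q ∨ Q)))) = 1 − 0.577 = 0.423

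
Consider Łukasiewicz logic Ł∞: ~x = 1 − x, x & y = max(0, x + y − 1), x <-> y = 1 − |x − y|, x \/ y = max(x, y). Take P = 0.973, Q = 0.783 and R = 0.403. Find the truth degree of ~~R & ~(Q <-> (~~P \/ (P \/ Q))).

~R = 1 − 0.403 = 0.597
~~R = 1 − 0.597 = 0.403
~P = 1 − 0.973 = 0.027
~~P = 1 − 0.027 = 0.973
P \/ Q = max(0.973, 0.783) = 0.973
~~P \/ (P \/ Q) = max(0.973, 0.973) = 0.973
Q <-> (~~P \/ (P \/ Q)) = 1 − |0.783 − 0.973| = 1 − 0.190 = 0.810
~(Q <-> (~~P \/ (P \/ Q))) = 1 − 0.810 = 0.190
~~R & ~(Q <-> (~~P \/ (P \/ Q))) = max(0, 0.403 + 0.190 − 1) = max(0, -0.407) = 0.000

0.000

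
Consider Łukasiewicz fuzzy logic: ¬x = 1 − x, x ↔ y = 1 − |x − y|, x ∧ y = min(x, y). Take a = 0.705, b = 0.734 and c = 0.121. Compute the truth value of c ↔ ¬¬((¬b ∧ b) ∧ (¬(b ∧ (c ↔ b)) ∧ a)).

0.855

¬b = 1 − 0.734 = 0.266
¬b ∧ b = min(0.266, 0.734) = 0.266
c ↔ b = 1 − |0.121 − 0.734| = 1 − 0.613 = 0.387
b ∧ (c ↔ b) = min(0.734, 0.387) = 0.387
¬(b ∧ (c ↔ b)) = 1 − 0.387 = 0.613
¬(b ∧ (c ↔ b)) ∧ a = min(0.613, 0.705) = 0.613
(¬b ∧ b) ∧ (¬(b ∧ (c ↔ b)) ∧ a) = min(0.266, 0.613) = 0.266
¬((¬b ∧ b) ∧ (¬(b ∧ (c ↔ b)) ∧ a)) = 1 − 0.266 = 0.734
¬¬((¬b ∧ b) ∧ (¬(b ∧ (c ↔ b)) ∧ a)) = 1 − 0.734 = 0.266
c ↔ ¬¬((¬b ∧ b) ∧ (¬(b ∧ (c ↔ b)) ∧ a)) = 1 − |0.121 − 0.266| = 1 − 0.145 = 0.855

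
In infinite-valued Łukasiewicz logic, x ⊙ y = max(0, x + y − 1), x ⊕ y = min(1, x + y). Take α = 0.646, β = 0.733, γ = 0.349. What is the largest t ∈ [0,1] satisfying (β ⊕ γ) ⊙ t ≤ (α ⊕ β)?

1.000

β ⊕ γ = min(1, 0.733 + 0.349) = min(1, 1.082) = 1.000
So the left factor is β ⊕ γ = 1.000.
α ⊕ β = min(1, 0.646 + 0.733) = min(1, 1.379) = 1.000
So the right-hand bound is α ⊕ β = 1.000.
The residuum of the Łukasiewicz t-norm gives the supremum: min(1, 1 − 1.000 + 1.000).
1 − 1.000 + 1.000 = 1.000, so t = min(1, 1.000) = 1.000.
Check: 1.000 ⊙ 1.000 = max(0, 1.000) = 1.000 ≤ 1.000.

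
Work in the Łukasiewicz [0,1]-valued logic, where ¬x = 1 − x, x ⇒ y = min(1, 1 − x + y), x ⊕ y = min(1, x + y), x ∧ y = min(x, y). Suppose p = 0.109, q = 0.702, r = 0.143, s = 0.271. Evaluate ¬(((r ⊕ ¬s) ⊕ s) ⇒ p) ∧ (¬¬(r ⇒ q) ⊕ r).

0.891

¬s = 1 − 0.271 = 0.729
r ⊕ ¬s = min(1, 0.143 + 0.729) = min(1, 0.872) = 0.872
(r ⊕ ¬s) ⊕ s = min(1, 0.872 + 0.271) = min(1, 1.143) = 1.000
((r ⊕ ¬s) ⊕ s) ⇒ p = min(1, 1 − 1.000 + 0.109) = min(1, 0.109) = 0.109
¬(((r ⊕ ¬s) ⊕ s) ⇒ p) = 1 − 0.109 = 0.891
r ⇒ q = min(1, 1 − 0.143 + 0.702) = min(1, 1.559) = 1.000
¬(r ⇒ q) = 1 − 1.000 = 0.000
¬¬(r ⇒ q) = 1 − 0.000 = 1.000
¬¬(r ⇒ q) ⊕ r = min(1, 1.000 + 0.143) = min(1, 1.143) = 1.000
¬(((r ⊕ ¬s) ⊕ s) ⇒ p) ∧ (¬¬(r ⇒ q) ⊕ r) = min(0.891, 1.000) = 0.891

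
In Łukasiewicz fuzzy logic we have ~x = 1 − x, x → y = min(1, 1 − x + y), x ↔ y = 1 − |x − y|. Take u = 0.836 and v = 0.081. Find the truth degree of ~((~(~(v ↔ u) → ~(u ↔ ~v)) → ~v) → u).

0.164

v ↔ u = 1 − |0.081 − 0.836| = 1 − 0.755 = 0.245
~(v ↔ u) = 1 − 0.245 = 0.755
~v = 1 − 0.081 = 0.919
u ↔ ~v = 1 − |0.836 − 0.919| = 1 − 0.083 = 0.917
~(u ↔ ~v) = 1 − 0.917 = 0.083
~(v ↔ u) → ~(u ↔ ~v) = min(1, 1 − 0.755 + 0.083) = min(1, 0.328) = 0.328
~(~(v ↔ u) → ~(u ↔ ~v)) = 1 − 0.328 = 0.672
~(~(v ↔ u) → ~(u ↔ ~v)) → ~v = min(1, 1 − 0.672 + 0.919) = min(1, 1.247) = 1.000
(~(~(v ↔ u) → ~(u ↔ ~v)) → ~v) → u = min(1, 1 − 1.000 + 0.836) = min(1, 0.836) = 0.836
~((~(~(v ↔ u) → ~(u ↔ ~v)) → ~v) → u) = 1 − 0.836 = 0.164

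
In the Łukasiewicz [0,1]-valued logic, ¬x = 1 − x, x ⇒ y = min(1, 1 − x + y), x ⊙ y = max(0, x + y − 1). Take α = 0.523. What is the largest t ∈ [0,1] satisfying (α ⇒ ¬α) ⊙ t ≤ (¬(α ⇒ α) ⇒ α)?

¬α = 1 − 0.523 = 0.477
α ⇒ ¬α = min(1, 1 − 0.523 + 0.477) = min(1, 0.954) = 0.954
So the left factor is α ⇒ ¬α = 0.954.
α ⇒ α = min(1, 1 − 0.523 + 0.523) = min(1, 1.000) = 1.000
¬(α ⇒ α) = 1 − 1.000 = 0.000
¬(α ⇒ α) ⇒ α = min(1, 1 − 0.000 + 0.523) = min(1, 1.523) = 1.000
So the right-hand bound is ¬(α ⇒ α) ⇒ α = 1.000.
The residuum of the Łukasiewicz t-norm gives the supremum: min(1, 1 − 0.954 + 1.000).
1 − 0.954 + 1.000 = 1.046, so t = min(1, 1.046) = 1.000.
Check: 0.954 ⊙ 1.000 = max(0, 0.954) = 0.954 ≤ 1.000.

1.000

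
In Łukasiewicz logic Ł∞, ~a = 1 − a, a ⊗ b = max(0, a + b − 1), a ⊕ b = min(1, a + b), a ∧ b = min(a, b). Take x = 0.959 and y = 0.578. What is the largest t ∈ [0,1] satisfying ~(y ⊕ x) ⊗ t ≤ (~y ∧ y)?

1.000

y ⊕ x = min(1, 0.578 + 0.959) = min(1, 1.537) = 1.000
~(y ⊕ x) = 1 − 1.000 = 0.000
So the left factor is ~(y ⊕ x) = 0.000.
~y = 1 − 0.578 = 0.422
~y ∧ y = min(0.422, 0.578) = 0.422
So the right-hand bound is ~y ∧ y = 0.422.
The residuum of the Łukasiewicz t-norm gives the supremum: min(1, 1 − 0.000 + 0.422).
1 − 0.000 + 0.422 = 1.422, so t = min(1, 1.422) = 1.000.
Check: 0.000 ⊗ 1.000 = max(0, 0.000) = 0.000 ≤ 0.422.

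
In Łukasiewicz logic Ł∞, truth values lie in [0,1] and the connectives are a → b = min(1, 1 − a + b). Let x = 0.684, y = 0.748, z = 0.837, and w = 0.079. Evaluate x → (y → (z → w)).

z → w = min(1, 1 − 0.837 + 0.079) = min(1, 0.242) = 0.242
y → (z → w) = min(1, 1 − 0.748 + 0.242) = min(1, 0.494) = 0.494
x → (y → (z → w)) = min(1, 1 − 0.684 + 0.494) = min(1, 0.810) = 0.810

0.810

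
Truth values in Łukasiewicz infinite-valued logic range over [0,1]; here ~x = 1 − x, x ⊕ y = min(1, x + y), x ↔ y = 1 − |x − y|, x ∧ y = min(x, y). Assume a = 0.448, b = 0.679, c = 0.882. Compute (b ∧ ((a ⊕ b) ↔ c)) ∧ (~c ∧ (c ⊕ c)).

a ⊕ b = min(1, 0.448 + 0.679) = min(1, 1.127) = 1.000
(a ⊕ b) ↔ c = 1 − |1.000 − 0.882| = 1 − 0.118 = 0.882
b ∧ ((a ⊕ b) ↔ c) = min(0.679, 0.882) = 0.679
~c = 1 − 0.882 = 0.118
c ⊕ c = min(1, 0.882 + 0.882) = min(1, 1.764) = 1.000
~c ∧ (c ⊕ c) = min(0.118, 1.000) = 0.118
(b ∧ ((a ⊕ b) ↔ c)) ∧ (~c ∧ (c ⊕ c)) = min(0.679, 0.118) = 0.118

0.118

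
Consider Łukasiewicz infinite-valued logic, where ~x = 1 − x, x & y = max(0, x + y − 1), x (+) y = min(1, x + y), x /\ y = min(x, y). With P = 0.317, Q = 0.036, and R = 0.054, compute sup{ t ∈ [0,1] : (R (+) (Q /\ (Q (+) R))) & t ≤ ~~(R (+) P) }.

Q (+) R = min(1, 0.036 + 0.054) = min(1, 0.090) = 0.090
Q /\ (Q (+) R) = min(0.036, 0.090) = 0.036
R (+) (Q /\ (Q (+) R)) = min(1, 0.054 + 0.036) = min(1, 0.090) = 0.090
So the left factor is R (+) (Q /\ (Q (+) R)) = 0.090.
R (+) P = min(1, 0.054 + 0.317) = min(1, 0.371) = 0.371
~(R (+) P) = 1 − 0.371 = 0.629
~~(R (+) P) = 1 − 0.629 = 0.371
So the right-hand bound is ~~(R (+) P) = 0.371.
The residuum of the Łukasiewicz t-norm gives the supremum: min(1, 1 − 0.090 + 0.371).
1 − 0.090 + 0.371 = 1.281, so t = min(1, 1.281) = 1.000.
Check: 0.090 & 1.000 = max(0, 0.090) = 0.090 ≤ 0.371.

1.000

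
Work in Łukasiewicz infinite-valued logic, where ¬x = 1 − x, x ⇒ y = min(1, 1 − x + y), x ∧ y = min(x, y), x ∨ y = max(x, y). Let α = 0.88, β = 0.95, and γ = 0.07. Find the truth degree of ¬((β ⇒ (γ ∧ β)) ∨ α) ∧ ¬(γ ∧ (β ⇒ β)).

0.12

γ ∧ β = min(0.07, 0.95) = 0.07
β ⇒ (γ ∧ β) = min(1, 1 − 0.95 + 0.07) = min(1, 0.12) = 0.12
(β ⇒ (γ ∧ β)) ∨ α = max(0.12, 0.88) = 0.88
¬((β ⇒ (γ ∧ β)) ∨ α) = 1 − 0.88 = 0.12
β ⇒ β = min(1, 1 − 0.95 + 0.95) = min(1, 1.00) = 1.00
γ ∧ (β ⇒ β) = min(0.07, 1.00) = 0.07
¬(γ ∧ (β ⇒ β)) = 1 − 0.07 = 0.93
¬((β ⇒ (γ ∧ β)) ∨ α) ∧ ¬(γ ∧ (β ⇒ β)) = min(0.12, 0.93) = 0.12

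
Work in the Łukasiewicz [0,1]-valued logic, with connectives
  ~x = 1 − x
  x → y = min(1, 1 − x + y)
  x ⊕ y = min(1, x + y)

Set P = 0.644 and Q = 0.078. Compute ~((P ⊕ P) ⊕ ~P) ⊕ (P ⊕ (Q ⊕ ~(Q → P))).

0.722

P ⊕ P = min(1, 0.644 + 0.644) = min(1, 1.288) = 1.000
~P = 1 − 0.644 = 0.356
(P ⊕ P) ⊕ ~P = min(1, 1.000 + 0.356) = min(1, 1.356) = 1.000
~((P ⊕ P) ⊕ ~P) = 1 − 1.000 = 0.000
Q → P = min(1, 1 − 0.078 + 0.644) = min(1, 1.566) = 1.000
~(Q → P) = 1 − 1.000 = 0.000
Q ⊕ ~(Q → P) = min(1, 0.078 + 0.000) = min(1, 0.078) = 0.078
P ⊕ (Q ⊕ ~(Q → P)) = min(1, 0.644 + 0.078) = min(1, 0.722) = 0.722
~((P ⊕ P) ⊕ ~P) ⊕ (P ⊕ (Q ⊕ ~(Q → P))) = min(1, 0.000 + 0.722) = min(1, 0.722) = 0.722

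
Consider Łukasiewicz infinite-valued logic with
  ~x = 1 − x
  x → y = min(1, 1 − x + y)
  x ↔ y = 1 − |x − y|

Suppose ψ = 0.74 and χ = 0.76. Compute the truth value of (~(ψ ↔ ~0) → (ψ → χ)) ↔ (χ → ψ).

0.98

~0 = 1 − 0.00 = 1.00
ψ ↔ ~0 = 1 − |0.74 − 1.00| = 1 − 0.26 = 0.74
~(ψ ↔ ~0) = 1 − 0.74 = 0.26
ψ → χ = min(1, 1 − 0.74 + 0.76) = min(1, 1.02) = 1.00
~(ψ ↔ ~0) → (ψ → χ) = min(1, 1 − 0.26 + 1.00) = min(1, 1.74) = 1.00
χ → ψ = min(1, 1 − 0.76 + 0.74) = min(1, 0.98) = 0.98
(~(ψ ↔ ~0) → (ψ → χ)) ↔ (χ → ψ) = 1 − |1.00 − 0.98| = 1 − 0.02 = 0.98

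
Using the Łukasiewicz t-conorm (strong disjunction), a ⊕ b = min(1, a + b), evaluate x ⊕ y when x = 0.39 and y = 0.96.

1.00

x ⊕ y = min(1, 0.39 + 0.96) = min(1, 1.35) = 1.00
For comparison, the Gödel t-conorm max(a, b) would give 0.96.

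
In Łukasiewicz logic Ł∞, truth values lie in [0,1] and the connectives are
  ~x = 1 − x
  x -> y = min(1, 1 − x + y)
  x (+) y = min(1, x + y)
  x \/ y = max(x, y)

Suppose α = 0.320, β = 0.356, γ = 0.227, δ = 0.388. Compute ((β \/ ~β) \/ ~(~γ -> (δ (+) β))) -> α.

~β = 1 − 0.356 = 0.644
β \/ ~β = max(0.356, 0.644) = 0.644
~γ = 1 − 0.227 = 0.773
δ (+) β = min(1, 0.388 + 0.356) = min(1, 0.744) = 0.744
~γ -> (δ (+) β) = min(1, 1 − 0.773 + 0.744) = min(1, 0.971) = 0.971
~(~γ -> (δ (+) β)) = 1 − 0.971 = 0.029
(β \/ ~β) \/ ~(~γ -> (δ (+) β)) = max(0.644, 0.029) = 0.644
((β \/ ~β) \/ ~(~γ -> (δ (+) β))) -> α = min(1, 1 − 0.644 + 0.320) = min(1, 0.676) = 0.676

0.676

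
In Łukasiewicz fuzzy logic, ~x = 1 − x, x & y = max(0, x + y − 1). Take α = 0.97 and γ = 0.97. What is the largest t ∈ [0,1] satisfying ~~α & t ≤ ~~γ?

~α = 1 − 0.97 = 0.03
~~α = 1 − 0.03 = 0.97
So the left factor is ~~α = 0.97.
~γ = 1 − 0.97 = 0.03
~~γ = 1 − 0.03 = 0.97
So the right-hand bound is ~~γ = 0.97.
The residuum of the Łukasiewicz t-norm gives the supremum: min(1, 1 − 0.97 + 0.97).
1 − 0.97 + 0.97 = 1.00, so t = min(1, 1.00) = 1.00.
Check: 0.97 & 1.00 = max(0, 0.97) = 0.97 ≤ 0.97.

1.00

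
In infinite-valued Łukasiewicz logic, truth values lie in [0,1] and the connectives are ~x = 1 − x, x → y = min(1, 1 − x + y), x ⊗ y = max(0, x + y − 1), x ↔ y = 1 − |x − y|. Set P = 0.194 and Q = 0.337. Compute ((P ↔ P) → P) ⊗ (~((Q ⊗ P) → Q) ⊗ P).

P ↔ P = 1 − |0.194 − 0.194| = 1 − 0.000 = 1.000
(P ↔ P) → P = min(1, 1 − 1.000 + 0.194) = min(1, 0.194) = 0.194
Q ⊗ P = max(0, 0.337 + 0.194 − 1) = max(0, -0.469) = 0.000
(Q ⊗ P) → Q = min(1, 1 − 0.000 + 0.337) = min(1, 1.337) = 1.000
~((Q ⊗ P) → Q) = 1 − 1.000 = 0.000
~((Q ⊗ P) → Q) ⊗ P = max(0, 0.000 + 0.194 − 1) = max(0, -0.806) = 0.000
((P ↔ P) → P) ⊗ (~((Q ⊗ P) → Q) ⊗ P) = max(0, 0.194 + 0.000 − 1) = max(0, -0.806) = 0.000

0.000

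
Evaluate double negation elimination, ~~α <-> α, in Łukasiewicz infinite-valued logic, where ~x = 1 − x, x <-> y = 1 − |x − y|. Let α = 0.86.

1.00

~α = 1 − 0.86 = 0.14
~~α = 1 − 0.14 = 0.86
~~α <-> α = 1 − |0.86 − 0.86| = 1 − 0.00 = 1.00
(As expected: always 1 in Ł∞ since negation is involutive.)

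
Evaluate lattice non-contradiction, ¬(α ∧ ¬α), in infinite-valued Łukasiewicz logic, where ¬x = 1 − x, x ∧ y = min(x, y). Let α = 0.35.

0.65

¬α = 1 − 0.35 = 0.65
α ∧ ¬α = min(0.35, 0.65) = 0.35
¬(α ∧ ¬α) = 1 − 0.35 = 0.65
(The value 0.65 < 1 shows this instance is not satisfied; not a Ł∞-tautology — its value is 1 − min(a, 1−a).)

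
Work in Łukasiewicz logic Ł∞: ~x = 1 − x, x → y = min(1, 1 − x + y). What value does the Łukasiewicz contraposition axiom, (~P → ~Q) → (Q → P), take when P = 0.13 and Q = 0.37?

1.00

~P = 1 − 0.13 = 0.87
~Q = 1 − 0.37 = 0.63
~P → ~Q = min(1, 1 − 0.87 + 0.63) = min(1, 0.76) = 0.76
Q → P = min(1, 1 − 0.37 + 0.13) = min(1, 0.76) = 0.76
(~P → ~Q) → (Q → P) = min(1, 1 − 0.76 + 0.76) = min(1, 1.00) = 1.00
(As expected: an axiom of Ł∞, always 1.)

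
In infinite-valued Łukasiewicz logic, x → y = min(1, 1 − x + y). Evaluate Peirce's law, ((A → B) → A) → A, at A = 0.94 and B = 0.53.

0.94

A → B = min(1, 1 − 0.94 + 0.53) = min(1, 0.59) = 0.59
(A → B) → A = min(1, 1 − 0.59 + 0.94) = min(1, 1.35) = 1.00
((A → B) → A) → A = min(1, 1 − 1.00 + 0.94) = min(1, 0.94) = 0.94
(The value 0.94 < 1 shows this instance is not satisfied; not a Ł∞-tautology in general.)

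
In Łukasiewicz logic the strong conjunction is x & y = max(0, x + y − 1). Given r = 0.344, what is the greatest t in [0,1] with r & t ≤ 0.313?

0.969

The residuum of the Łukasiewicz t-norm gives the supremum: min(1, 1 − 0.344 + 0.313).
1 − 0.344 + 0.313 = 0.969, so t = min(1, 0.969) = 0.969.
Check: 0.344 & 0.969 = max(0, 0.313) = 0.313 ≤ 0.313.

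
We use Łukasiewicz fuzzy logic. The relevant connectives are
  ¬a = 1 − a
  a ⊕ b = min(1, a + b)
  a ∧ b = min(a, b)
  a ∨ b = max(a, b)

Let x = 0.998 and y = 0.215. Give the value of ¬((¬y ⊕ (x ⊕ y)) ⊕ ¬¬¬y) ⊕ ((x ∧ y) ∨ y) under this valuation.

0.215

¬y = 1 − 0.215 = 0.785
x ⊕ y = min(1, 0.998 + 0.215) = min(1, 1.213) = 1.000
¬y ⊕ (x ⊕ y) = min(1, 0.785 + 1.000) = min(1, 1.785) = 1.000
¬¬y = 1 − 0.785 = 0.215
¬¬¬y = 1 − 0.215 = 0.785
(¬y ⊕ (x ⊕ y)) ⊕ ¬¬¬y = min(1, 1.000 + 0.785) = min(1, 1.785) = 1.000
¬((¬y ⊕ (x ⊕ y)) ⊕ ¬¬¬y) = 1 − 1.000 = 0.000
x ∧ y = min(0.998, 0.215) = 0.215
(x ∧ y) ∨ y = max(0.215, 0.215) = 0.215
¬((¬y ⊕ (x ⊕ y)) ⊕ ¬¬¬y) ⊕ ((x ∧ y) ∨ y) = min(1, 0.000 + 0.215) = min(1, 0.215) = 0.215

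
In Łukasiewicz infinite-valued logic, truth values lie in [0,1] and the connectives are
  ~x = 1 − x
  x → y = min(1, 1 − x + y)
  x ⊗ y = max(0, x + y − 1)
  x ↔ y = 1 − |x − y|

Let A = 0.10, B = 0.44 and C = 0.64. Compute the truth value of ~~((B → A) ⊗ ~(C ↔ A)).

0.20

B → A = min(1, 1 − 0.44 + 0.10) = min(1, 0.66) = 0.66
C ↔ A = 1 − |0.64 − 0.10| = 1 − 0.54 = 0.46
~(C ↔ A) = 1 − 0.46 = 0.54
(B → A) ⊗ ~(C ↔ A) = max(0, 0.66 + 0.54 − 1) = max(0, 0.20) = 0.20
~((B → A) ⊗ ~(C ↔ A)) = 1 − 0.20 = 0.80
~~((B → A) ⊗ ~(C ↔ A)) = 1 − 0.80 = 0.20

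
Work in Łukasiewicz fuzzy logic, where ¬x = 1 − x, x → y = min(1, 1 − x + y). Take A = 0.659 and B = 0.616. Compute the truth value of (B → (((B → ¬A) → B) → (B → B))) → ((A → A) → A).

0.659

¬A = 1 − 0.659 = 0.341
B → ¬A = min(1, 1 − 0.616 + 0.341) = min(1, 0.725) = 0.725
(B → ¬A) → B = min(1, 1 − 0.725 + 0.616) = min(1, 0.891) = 0.891
B → B = min(1, 1 − 0.616 + 0.616) = min(1, 1.000) = 1.000
((B → ¬A) → B) → (B → B) = min(1, 1 − 0.891 + 1.000) = min(1, 1.109) = 1.000
B → (((B → ¬A) → B) → (B → B)) = min(1, 1 − 0.616 + 1.000) = min(1, 1.384) = 1.000
A → A = min(1, 1 − 0.659 + 0.659) = min(1, 1.000) = 1.000
(A → A) → A = min(1, 1 − 1.000 + 0.659) = min(1, 0.659) = 0.659
(B → (((B → ¬A) → B) → (B → B))) → ((A → A) → A) = min(1, 1 − 1.000 + 0.659) = min(1, 0.659) = 0.659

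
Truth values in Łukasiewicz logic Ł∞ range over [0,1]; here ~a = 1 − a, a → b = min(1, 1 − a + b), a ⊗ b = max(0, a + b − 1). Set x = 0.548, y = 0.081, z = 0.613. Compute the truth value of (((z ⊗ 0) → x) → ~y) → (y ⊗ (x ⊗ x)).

0.081

z ⊗ 0 = max(0, 0.613 + 0.000 − 1) = max(0, -0.387) = 0.000
(z ⊗ 0) → x = min(1, 1 − 0.000 + 0.548) = min(1, 1.548) = 1.000
~y = 1 − 0.081 = 0.919
((z ⊗ 0) → x) → ~y = min(1, 1 − 1.000 + 0.919) = min(1, 0.919) = 0.919
x ⊗ x = max(0, 0.548 + 0.548 − 1) = max(0, 0.096) = 0.096
y ⊗ (x ⊗ x) = max(0, 0.081 + 0.096 − 1) = max(0, -0.823) = 0.000
(((z ⊗ 0) → x) → ~y) → (y ⊗ (x ⊗ x)) = min(1, 1 − 0.919 + 0.000) = min(1, 0.081) = 0.081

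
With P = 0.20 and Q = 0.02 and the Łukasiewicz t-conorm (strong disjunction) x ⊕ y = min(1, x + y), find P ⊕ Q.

P ⊕ Q = min(1, 0.20 + 0.02) = min(1, 0.22) = 0.22
For comparison, the Gödel t-conorm max(x, y) would give 0.20.

0.22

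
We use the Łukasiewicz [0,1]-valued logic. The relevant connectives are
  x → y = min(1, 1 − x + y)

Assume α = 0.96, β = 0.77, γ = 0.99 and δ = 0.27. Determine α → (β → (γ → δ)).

γ → δ = min(1, 1 − 0.99 + 0.27) = min(1, 0.28) = 0.28
β → (γ → δ) = min(1, 1 − 0.77 + 0.28) = min(1, 0.51) = 0.51
α → (β → (γ → δ)) = min(1, 1 − 0.96 + 0.51) = min(1, 0.55) = 0.55

0.55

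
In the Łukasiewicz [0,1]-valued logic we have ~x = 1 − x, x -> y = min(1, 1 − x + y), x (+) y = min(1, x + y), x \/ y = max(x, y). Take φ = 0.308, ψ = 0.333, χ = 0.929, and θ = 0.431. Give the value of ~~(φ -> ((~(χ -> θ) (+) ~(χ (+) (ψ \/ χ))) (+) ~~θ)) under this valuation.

1.000

χ -> θ = min(1, 1 − 0.929 + 0.431) = min(1, 0.502) = 0.502
~(χ -> θ) = 1 − 0.502 = 0.498
ψ \/ χ = max(0.333, 0.929) = 0.929
χ (+) (ψ \/ χ) = min(1, 0.929 + 0.929) = min(1, 1.858) = 1.000
~(χ (+) (ψ \/ χ)) = 1 − 1.000 = 0.000
~(χ -> θ) (+) ~(χ (+) (ψ \/ χ)) = min(1, 0.498 + 0.000) = min(1, 0.498) = 0.498
~θ = 1 − 0.431 = 0.569
~~θ = 1 − 0.569 = 0.431
(~(χ -> θ) (+) ~(χ (+) (ψ \/ χ))) (+) ~~θ = min(1, 0.498 + 0.431) = min(1, 0.929) = 0.929
φ -> ((~(χ -> θ) (+) ~(χ (+) (ψ \/ χ))) (+) ~~θ) = min(1, 1 − 0.308 + 0.929) = min(1, 1.621) = 1.000
~(φ -> ((~(χ -> θ) (+) ~(χ (+) (ψ \/ χ))) (+) ~~θ)) = 1 − 1.000 = 0.000
~~(φ -> ((~(χ -> θ) (+) ~(χ (+) (ψ \/ χ))) (+) ~~θ)) = 1 − 0.000 = 1.000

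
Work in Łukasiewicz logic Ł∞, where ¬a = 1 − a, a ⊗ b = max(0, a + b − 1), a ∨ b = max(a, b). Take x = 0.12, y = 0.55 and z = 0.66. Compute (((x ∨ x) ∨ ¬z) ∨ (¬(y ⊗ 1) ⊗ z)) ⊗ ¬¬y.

x ∨ x = max(0.12, 0.12) = 0.12
¬z = 1 − 0.66 = 0.34
(x ∨ x) ∨ ¬z = max(0.12, 0.34) = 0.34
y ⊗ 1 = max(0, 0.55 + 1.00 − 1) = max(0, 0.55) = 0.55
¬(y ⊗ 1) = 1 − 0.55 = 0.45
¬(y ⊗ 1) ⊗ z = max(0, 0.45 + 0.66 − 1) = max(0, 0.11) = 0.11
((x ∨ x) ∨ ¬z) ∨ (¬(y ⊗ 1) ⊗ z) = max(0.34, 0.11) = 0.34
¬y = 1 − 0.55 = 0.45
¬¬y = 1 − 0.45 = 0.55
(((x ∨ x) ∨ ¬z) ∨ (¬(y ⊗ 1) ⊗ z)) ⊗ ¬¬y = max(0, 0.34 + 0.55 − 1) = max(0, -0.11) = 0.00

0.00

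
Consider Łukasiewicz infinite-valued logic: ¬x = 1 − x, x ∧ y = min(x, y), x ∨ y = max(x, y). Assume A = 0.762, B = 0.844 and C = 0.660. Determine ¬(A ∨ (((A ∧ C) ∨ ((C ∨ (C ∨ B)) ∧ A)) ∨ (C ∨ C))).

A ∧ C = min(0.762, 0.660) = 0.660
C ∨ B = max(0.660, 0.844) = 0.844
C ∨ (C ∨ B) = max(0.660, 0.844) = 0.844
(C ∨ (C ∨ B)) ∧ A = min(0.844, 0.762) = 0.762
(A ∧ C) ∨ ((C ∨ (C ∨ B)) ∧ A) = max(0.660, 0.762) = 0.762
C ∨ C = max(0.660, 0.660) = 0.660
((A ∧ C) ∨ ((C ∨ (C ∨ B)) ∧ A)) ∨ (C ∨ C) = max(0.762, 0.660) = 0.762
A ∨ (((A ∧ C) ∨ ((C ∨ (C ∨ B)) ∧ A)) ∨ (C ∨ C)) = max(0.762, 0.762) = 0.762
¬(A ∨ (((A ∧ C) ∨ ((C ∨ (C ∨ B)) ∧ A)) ∨ (C ∨ C))) = 1 − 0.762 = 0.238

0.238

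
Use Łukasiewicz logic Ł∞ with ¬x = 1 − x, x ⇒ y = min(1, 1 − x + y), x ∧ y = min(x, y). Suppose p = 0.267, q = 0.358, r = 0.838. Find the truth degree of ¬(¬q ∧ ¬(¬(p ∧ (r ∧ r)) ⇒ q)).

0.625

¬q = 1 − 0.358 = 0.642
r ∧ r = min(0.838, 0.838) = 0.838
p ∧ (r ∧ r) = min(0.267, 0.838) = 0.267
¬(p ∧ (r ∧ r)) = 1 − 0.267 = 0.733
¬(p ∧ (r ∧ r)) ⇒ q = min(1, 1 − 0.733 + 0.358) = min(1, 0.625) = 0.625
¬(¬(p ∧ (r ∧ r)) ⇒ q) = 1 − 0.625 = 0.375
¬q ∧ ¬(¬(p ∧ (r ∧ r)) ⇒ q) = min(0.642, 0.375) = 0.375
¬(¬q ∧ ¬(¬(p ∧ (r ∧ r)) ⇒ q)) = 1 − 0.375 = 0.625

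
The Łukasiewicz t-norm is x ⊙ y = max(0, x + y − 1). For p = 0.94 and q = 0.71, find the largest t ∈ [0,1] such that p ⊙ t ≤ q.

The residuum of the Łukasiewicz t-norm gives the supremum: min(1, 1 − 0.94 + 0.71).
1 − 0.94 + 0.71 = 0.77, so t = min(1, 0.77) = 0.77.
Check: 0.94 ⊙ 0.77 = max(0, 0.71) = 0.71 ≤ 0.71.

0.77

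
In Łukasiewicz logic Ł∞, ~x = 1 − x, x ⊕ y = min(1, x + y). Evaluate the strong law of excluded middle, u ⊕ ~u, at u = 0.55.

~u = 1 − 0.55 = 0.45
u ⊕ ~u = min(1, 0.55 + 0.45) = min(1, 1.00) = 1.00
(As expected: always 1 in Ł∞ since a ⊕ (1−a) = 1.)

1.00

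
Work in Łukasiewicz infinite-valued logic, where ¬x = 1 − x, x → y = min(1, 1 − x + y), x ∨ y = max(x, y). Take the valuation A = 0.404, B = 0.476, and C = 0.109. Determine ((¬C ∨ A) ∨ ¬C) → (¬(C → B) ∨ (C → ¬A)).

¬C = 1 − 0.109 = 0.891
¬C ∨ A = max(0.891, 0.404) = 0.891
(¬C ∨ A) ∨ ¬C = max(0.891, 0.891) = 0.891
C → B = min(1, 1 − 0.109 + 0.476) = min(1, 1.367) = 1.000
¬(C → B) = 1 − 1.000 = 0.000
¬A = 1 − 0.404 = 0.596
C → ¬A = min(1, 1 − 0.109 + 0.596) = min(1, 1.487) = 1.000
¬(C → B) ∨ (C → ¬A) = max(0.000, 1.000) = 1.000
((¬C ∨ A) ∨ ¬C) → (¬(C → B) ∨ (C → ¬A)) = min(1, 1 − 0.891 + 1.000) = min(1, 1.109) = 1.000

1.000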